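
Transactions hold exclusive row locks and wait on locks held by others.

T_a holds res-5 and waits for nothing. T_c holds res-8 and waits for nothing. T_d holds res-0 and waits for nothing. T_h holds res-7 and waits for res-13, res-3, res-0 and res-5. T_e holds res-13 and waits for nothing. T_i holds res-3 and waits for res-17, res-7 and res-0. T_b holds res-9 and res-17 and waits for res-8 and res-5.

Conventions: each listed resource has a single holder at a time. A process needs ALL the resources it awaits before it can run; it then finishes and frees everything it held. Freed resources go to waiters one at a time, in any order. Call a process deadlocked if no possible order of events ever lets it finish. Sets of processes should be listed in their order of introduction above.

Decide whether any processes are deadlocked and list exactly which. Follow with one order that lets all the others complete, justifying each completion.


The deadlocked set is T_h and T_i.
Key observation: nobody on the ring T_h -> T_i -> T_h can start until another member finishes, which never happens; no other process is dragged down with it.
One completion order for the rest: T_a, T_e, T_d, T_c, T_b.
Walking it through:
  T_a: no waits; runs immediately, freeing res-5
  T_e: no waits; runs immediately, freeing res-13
  T_d: no waits; runs immediately, freeing res-0
  T_c: no waits; runs immediately, freeing res-8
  run T_b (all its waits — res-8 and res-5 — are resolved); releases res-9 and res-17


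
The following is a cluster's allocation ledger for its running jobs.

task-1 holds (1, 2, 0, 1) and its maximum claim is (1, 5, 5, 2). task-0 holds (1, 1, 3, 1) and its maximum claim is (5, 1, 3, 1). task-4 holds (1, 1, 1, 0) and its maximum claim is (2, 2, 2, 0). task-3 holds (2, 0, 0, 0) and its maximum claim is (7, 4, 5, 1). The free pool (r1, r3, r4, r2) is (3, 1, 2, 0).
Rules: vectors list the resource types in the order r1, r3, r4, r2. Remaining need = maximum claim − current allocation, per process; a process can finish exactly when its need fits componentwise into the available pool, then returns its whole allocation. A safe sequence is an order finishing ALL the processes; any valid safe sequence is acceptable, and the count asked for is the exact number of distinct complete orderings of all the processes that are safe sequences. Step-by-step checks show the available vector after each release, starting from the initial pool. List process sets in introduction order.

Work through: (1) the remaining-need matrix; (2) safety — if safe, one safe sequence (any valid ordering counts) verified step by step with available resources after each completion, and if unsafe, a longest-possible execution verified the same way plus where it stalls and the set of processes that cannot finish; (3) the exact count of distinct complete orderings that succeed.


(1) Remaining need (order r1, r3, r4, r2):
  task-1: (0, 3, 5, 1)
  task-0: (4, 0, 0, 0)
  task-4: (1, 1, 1, 0)
  task-3: (5, 4, 5, 1)
(2) The state is SAFE; one workable sequence: task-4, task-0, task-1, task-3.
Key observation: the first exact fit in this order is task-4 — it needs (1, 1, 1, 0) with (3, 1, 2, 0) free, meeting a requested resource to the last unit.
Step-by-step check:
  pool = (3, 1, 2, 0)
  run task-4 (needs (1, 1, 1, 0), free (3, 1, 2, 0)); after release of (1, 1, 1, 0) the pool is (4, 2, 3, 0)
  run task-0 (needs (4, 0, 0, 0), free (4, 2, 3, 0)); after release of (1, 1, 3, 1) the pool is (5, 3, 6, 1)
  run task-1 (needs (0, 3, 5, 1), free (5, 3, 6, 1)); after release of (1, 2, 0, 1) the pool is (6, 5, 6, 2)
  run task-3 (needs (5, 4, 5, 1), free (6, 5, 6, 2)); after release of (2, 0, 0, 0) the pool is (8, 5, 6, 2)
(3) Precisely 1 of the possible complete orderings is a safe sequence.


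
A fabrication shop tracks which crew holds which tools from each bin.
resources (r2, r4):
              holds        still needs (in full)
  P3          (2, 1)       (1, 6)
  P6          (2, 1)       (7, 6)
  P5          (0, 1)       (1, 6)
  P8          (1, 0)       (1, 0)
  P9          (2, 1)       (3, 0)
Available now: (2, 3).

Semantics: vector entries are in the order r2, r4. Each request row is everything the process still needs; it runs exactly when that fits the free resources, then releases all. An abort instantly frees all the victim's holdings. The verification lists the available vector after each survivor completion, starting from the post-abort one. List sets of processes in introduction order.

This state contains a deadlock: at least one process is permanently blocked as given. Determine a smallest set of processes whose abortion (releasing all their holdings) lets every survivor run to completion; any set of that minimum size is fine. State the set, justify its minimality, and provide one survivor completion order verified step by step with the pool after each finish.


The answer: abort P3 and P5.
Key observation: P6 was stuck for good until P3 and P5 gave back (2, 2); in the order shown it finishes at step 3.
Why nothing smaller works — every single abort fails: P3 alone leaves P6 blocked (short on r4); P6 alone leaves P3 blocked (short on r4); P5 alone leaves P3 blocked (short on r4); P8 alone leaves P3 blocked (short on r4); P9 alone leaves P3 blocked (short on r4).
The survivors complete as P9, P8, P6. Verifying each step (starting from the post-abort pool):
  pool = (4, 5)
  P9: need (3, 0) fits (4, 5); releases (2, 1), pool now (6, 6)
  P8: need (1, 0) fits (6, 6); releases (1, 0), pool now (7, 6)
  P6: need (7, 6) fits (7, 6); releases (2, 1), pool now (9, 7)


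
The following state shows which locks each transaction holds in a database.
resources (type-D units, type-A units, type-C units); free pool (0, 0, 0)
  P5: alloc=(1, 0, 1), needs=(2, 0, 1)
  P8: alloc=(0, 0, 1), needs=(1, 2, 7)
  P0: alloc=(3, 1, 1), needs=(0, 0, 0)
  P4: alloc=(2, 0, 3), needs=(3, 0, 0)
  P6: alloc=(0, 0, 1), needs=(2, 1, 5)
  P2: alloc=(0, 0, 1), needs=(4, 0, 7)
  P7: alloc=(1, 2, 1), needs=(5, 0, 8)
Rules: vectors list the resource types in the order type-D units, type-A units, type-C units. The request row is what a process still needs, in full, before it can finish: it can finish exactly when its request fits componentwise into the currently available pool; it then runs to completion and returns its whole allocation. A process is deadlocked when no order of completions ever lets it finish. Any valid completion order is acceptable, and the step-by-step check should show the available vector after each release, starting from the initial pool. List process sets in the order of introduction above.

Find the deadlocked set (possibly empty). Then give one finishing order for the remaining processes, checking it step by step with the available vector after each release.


The deadlocked set is P8, P2 and P7.
Key observation: no order helps: past P0, P5, P4, P6, the free pool tops out at (6, 1, 6), below what each blocked process needs in type-C units.
The rest can finish in the order P0, P5, P4, P6. Walking it through:
  pool = (0, 0, 0)
  P0 needs (0, 0, 0) <= (0, 0, 0) -> finishes; pool += (3, 1, 1) = (3, 1, 1)
  P5 needs (2, 0, 1) <= (3, 1, 1) -> finishes; pool += (1, 0, 1) = (4, 1, 2)
  P4 needs (3, 0, 0) <= (4, 1, 2) -> finishes; pool += (2, 0, 3) = (6, 1, 5)
  P6 needs (2, 1, 5) <= (6, 1, 5) -> finishes; pool += (0, 0, 1) = (6, 1, 6)
None of the blocked processes ever fits:
  P8 still needs (1, 2, 7) but only (6, 1, 6) is free — short on type-A units and type-C units
  P2 still needs (4, 0, 7) but only (6, 1, 6) is free — short on type-C units
  P7 still needs (5, 0, 8) but only (6, 1, 6) is free — short on type-C units


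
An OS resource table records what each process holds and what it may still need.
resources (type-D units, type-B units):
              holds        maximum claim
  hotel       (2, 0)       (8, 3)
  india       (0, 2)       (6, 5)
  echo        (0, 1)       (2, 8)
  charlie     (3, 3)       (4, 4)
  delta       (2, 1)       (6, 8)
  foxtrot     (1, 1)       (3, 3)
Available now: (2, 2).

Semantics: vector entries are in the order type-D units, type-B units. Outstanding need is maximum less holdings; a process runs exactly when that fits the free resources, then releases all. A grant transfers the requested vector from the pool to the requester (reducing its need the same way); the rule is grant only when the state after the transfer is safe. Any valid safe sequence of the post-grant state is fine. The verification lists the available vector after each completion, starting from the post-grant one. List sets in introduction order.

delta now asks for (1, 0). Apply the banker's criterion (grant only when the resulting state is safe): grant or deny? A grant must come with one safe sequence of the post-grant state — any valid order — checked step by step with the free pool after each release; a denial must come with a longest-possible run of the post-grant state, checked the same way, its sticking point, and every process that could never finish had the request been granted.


DENY. Granting would leave the state unsafe.
Key observation: after charlie, foxtrot the pool peaks at (5, 6), and each blocked process is short somewhere: hotel on type-D units; india on type-D units; echo on type-B units; delta on type-B units.
After a pretend grant, a maximal execution: charlie, foxtrot — then nothing else fits. Step-by-step check:
  pool = (1, 2)
  charlie: need (1, 1) fits (1, 2); releases (3, 3), pool now (4, 5)
  foxtrot: need (2, 2) fits (4, 5); releases (1, 1), pool now (5, 6)
  hotel cannot run: need (6, 3) vs free (5, 6) (insufficient type-D units)
  india cannot run: need (6, 3) vs free (5, 6) (insufficient type-D units)
  echo cannot run: need (2, 7) vs free (5, 6) (insufficient type-B units)
  delta cannot run: need (3, 7) vs free (5, 6) (insufficient type-B units)
Processes that could never finish after the grant: hotel, india, echo and delta.


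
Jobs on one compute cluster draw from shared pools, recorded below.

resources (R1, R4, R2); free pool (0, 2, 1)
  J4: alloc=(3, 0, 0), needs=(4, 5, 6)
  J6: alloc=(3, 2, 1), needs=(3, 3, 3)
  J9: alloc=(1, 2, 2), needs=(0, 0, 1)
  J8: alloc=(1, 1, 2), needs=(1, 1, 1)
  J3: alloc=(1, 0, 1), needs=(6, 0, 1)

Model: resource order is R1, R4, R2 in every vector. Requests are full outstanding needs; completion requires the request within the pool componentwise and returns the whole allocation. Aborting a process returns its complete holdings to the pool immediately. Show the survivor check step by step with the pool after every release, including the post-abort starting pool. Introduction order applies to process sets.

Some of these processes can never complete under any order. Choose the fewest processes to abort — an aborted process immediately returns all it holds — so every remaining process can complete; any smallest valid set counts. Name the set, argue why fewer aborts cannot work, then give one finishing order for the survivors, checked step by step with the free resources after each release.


The answer: abort J4.
Key observation: no ordering could ever have run J6 before the abort of J4; with (3, 0, 0) back in the pool it fits at step 2.
Minimality: the empty abort set fails — the state is deadlocked as it stands.
The survivors complete as J8, J6, J9, J3. Check, step by step (starting from the post-abort pool):
  pool = (3, 2, 1)
  run J8 (needs (1, 1, 1), free (3, 2, 1)); after release of (1, 1, 2) the pool is (4, 3, 3)
  run J6 (needs (3, 3, 3), free (4, 3, 3)); after release of (3, 2, 1) the pool is (7, 5, 4)
  run J9 (needs (0, 0, 1), free (7, 5, 4)); after release of (1, 2, 2) the pool is (8, 7, 6)
  run J3 (needs (6, 0, 1), free (8, 7, 6)); after release of (1, 0, 1) the pool is (9, 7, 7)


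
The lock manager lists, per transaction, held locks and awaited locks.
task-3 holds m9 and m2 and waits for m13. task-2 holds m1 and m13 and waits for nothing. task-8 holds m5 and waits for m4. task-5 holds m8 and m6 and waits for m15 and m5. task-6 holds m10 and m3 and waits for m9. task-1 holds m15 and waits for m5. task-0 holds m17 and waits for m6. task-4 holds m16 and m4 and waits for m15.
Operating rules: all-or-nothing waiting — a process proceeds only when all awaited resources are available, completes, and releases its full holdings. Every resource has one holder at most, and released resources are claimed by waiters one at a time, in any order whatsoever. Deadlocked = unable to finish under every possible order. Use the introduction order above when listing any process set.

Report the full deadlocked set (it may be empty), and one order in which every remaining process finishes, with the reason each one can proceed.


Deadlocked: task-8, task-5, task-1, task-0 and task-4.
Key observation: task-8 -> task-4 -> task-1 -> task-8 is a circular wait — nothing in it can go first; task-5 and task-0 wait into the deadlock from upstream.
One completion order for the rest: task-2, task-3, task-6.
Check, step by step:
  task-2 waits on nothing -> runs at once and releases m1 and m13
  task-3 waits on m13 — all released -> runs and releases m9 and m2
  task-6 waits on m9 — all released -> runs and releases m10 and m3


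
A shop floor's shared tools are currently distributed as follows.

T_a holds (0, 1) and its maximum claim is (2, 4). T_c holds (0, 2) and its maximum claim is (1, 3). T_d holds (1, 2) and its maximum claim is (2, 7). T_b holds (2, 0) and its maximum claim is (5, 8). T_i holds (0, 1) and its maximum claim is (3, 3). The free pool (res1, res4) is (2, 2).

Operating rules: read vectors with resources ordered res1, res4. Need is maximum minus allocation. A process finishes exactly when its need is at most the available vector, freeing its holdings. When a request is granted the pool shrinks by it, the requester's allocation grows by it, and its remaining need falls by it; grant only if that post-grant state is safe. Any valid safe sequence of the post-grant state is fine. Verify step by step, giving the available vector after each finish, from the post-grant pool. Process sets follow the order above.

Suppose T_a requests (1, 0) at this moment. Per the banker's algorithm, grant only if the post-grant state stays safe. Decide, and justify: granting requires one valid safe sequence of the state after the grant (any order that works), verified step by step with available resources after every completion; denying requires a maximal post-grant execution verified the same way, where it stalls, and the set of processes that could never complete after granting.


GRANT: granting preserves safety; a valid post-grant sequence is T_c, T_a, T_d, T_i, T_b.
Key observation: post-grant, (1, 2) remains, and an order beginning with T_c completes everyone.
Verifying the post-grant state step by step:
  pool = (1, 2)
  run T_c (needs (1, 1), free (1, 2)); after release of (0, 2) the pool is (1, 4)
  run T_a (needs (1, 3), free (1, 4)); after release of (1, 1) the pool is (2, 5)
  run T_d (needs (1, 5), free (2, 5)); after release of (1, 2) the pool is (3, 7)
  run T_i (needs (3, 2), free (3, 7)); after release of (0, 1) the pool is (3, 8)
  run T_b (needs (3, 8), free (3, 8)); after release of (2, 0) the pool is (5, 8)


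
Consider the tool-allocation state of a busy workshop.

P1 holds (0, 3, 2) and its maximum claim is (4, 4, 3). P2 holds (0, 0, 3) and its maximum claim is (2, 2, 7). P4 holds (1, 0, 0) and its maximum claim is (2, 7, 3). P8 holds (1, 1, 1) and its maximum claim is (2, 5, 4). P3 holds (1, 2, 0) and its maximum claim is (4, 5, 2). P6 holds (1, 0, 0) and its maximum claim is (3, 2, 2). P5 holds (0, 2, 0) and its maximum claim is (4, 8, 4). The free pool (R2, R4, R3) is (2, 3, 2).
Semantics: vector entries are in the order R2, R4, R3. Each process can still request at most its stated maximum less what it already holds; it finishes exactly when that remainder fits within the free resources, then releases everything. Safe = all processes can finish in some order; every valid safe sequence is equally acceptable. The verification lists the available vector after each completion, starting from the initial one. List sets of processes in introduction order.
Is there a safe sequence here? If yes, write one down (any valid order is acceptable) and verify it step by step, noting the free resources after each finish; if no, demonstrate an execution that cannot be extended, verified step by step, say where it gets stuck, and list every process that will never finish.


SAFE, for example via the order P6, P3, P1, P2, P8, P4, P5.
Key observation: the order's first zero-slack moment is P6 ((2, 2, 2) needed, (2, 3, 2) free — a requested resource with nothing to spare).
Check, step by step:
  pool = (2, 3, 2)
  P6: need (2, 2, 2) fits (2, 3, 2); releases (1, 0, 0), pool now (3, 3, 2)
  P3: need (3, 3, 2) fits (3, 3, 2); releases (1, 2, 0), pool now (4, 5, 2)
  P1: need (4, 1, 1) fits (4, 5, 2); releases (0, 3, 2), pool now (4, 8, 4)
  P2: need (2, 2, 4) fits (4, 8, 4); releases (0, 0, 3), pool now (4, 8, 7)
  P8: need (1, 4, 3) fits (4, 8, 7); releases (1, 1, 1), pool now (5, 9, 8)
  P4: need (1, 7, 3) fits (5, 9, 8); releases (1, 0, 0), pool now (6, 9, 8)
  P5: need (4, 6, 4) fits (6, 9, 8); releases (0, 2, 0), pool now (6, 11, 8)


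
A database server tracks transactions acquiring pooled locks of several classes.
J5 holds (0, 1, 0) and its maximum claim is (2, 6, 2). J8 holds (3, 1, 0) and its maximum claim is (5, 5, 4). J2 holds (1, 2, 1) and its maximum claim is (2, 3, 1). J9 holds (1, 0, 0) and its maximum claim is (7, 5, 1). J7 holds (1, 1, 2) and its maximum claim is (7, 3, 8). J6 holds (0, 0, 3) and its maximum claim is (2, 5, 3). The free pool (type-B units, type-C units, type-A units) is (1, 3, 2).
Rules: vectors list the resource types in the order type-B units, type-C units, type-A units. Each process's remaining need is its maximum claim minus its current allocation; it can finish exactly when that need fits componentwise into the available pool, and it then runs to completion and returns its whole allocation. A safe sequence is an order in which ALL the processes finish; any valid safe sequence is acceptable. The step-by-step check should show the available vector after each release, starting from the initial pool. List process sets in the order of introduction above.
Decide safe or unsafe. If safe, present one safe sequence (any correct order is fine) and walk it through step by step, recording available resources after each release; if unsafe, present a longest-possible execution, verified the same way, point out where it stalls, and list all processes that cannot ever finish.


UNSAFE — no complete ordering exists.
Key observation: no order helps: past J2, J5, J6, J8, the free pool tops out at (5, 7, 6), below what each blocked process needs in type-B units.
Going as far as possible: J2, J5, J6, J8; after that, nothing fits. Verifying each step:
  pool = (1, 3, 2)
  J2 needs (1, 1, 0) <= (1, 3, 2) -> finishes; pool += (1, 2, 1) = (2, 5, 3)
  J5 needs (2, 5, 2) <= (2, 5, 3) -> finishes; pool += (0, 1, 0) = (2, 6, 3)
  J6 needs (2, 5, 0) <= (2, 6, 3) -> finishes; pool += (0, 0, 3) = (2, 6, 6)
  J8 needs (2, 4, 4) <= (2, 6, 6) -> finishes; pool += (3, 1, 0) = (5, 7, 6)
  J9 cannot run: need (6, 5, 1) vs free (5, 7, 6) (insufficient type-B units)
  J7 cannot run: need (6, 2, 6) vs free (5, 7, 6) (insufficient type-B units)
Processes that can never finish: J9 and J7.


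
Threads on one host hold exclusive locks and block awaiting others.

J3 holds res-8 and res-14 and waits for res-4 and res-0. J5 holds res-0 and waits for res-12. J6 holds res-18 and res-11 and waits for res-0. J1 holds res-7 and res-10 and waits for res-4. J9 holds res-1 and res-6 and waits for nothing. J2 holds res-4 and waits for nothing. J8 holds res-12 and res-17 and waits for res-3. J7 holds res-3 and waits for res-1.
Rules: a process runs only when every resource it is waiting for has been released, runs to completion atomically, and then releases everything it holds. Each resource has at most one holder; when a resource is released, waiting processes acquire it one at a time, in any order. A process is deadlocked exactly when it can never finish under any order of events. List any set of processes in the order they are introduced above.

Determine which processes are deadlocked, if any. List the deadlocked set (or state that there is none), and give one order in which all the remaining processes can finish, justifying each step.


No process is deadlocked.
Key observation: the waits form no ring: some process can always run, and its releases unblock the others one by one.
The rest can finish in the order J9, J2, J1, J7, J8, J5, J3, J6.
Walking it through:
  run J9 (it waits on nothing); releases res-1 and res-6
  run J2 (it waits on nothing); releases res-4
  J1: everything it awaited (res-4) is free; runs, freeing res-7 and res-10
  J7: everything it awaited (res-1) is free; runs, freeing res-3
  J8: everything it awaited (res-3) is free; runs, freeing res-12 and res-17
  J5: everything it awaited (res-12) is free; runs, freeing res-0
  J3: everything it awaited (res-4 and res-0) is free; runs, freeing res-8 and res-14
  J6: everything it awaited (res-0) is free; runs, freeing res-18 and res-11


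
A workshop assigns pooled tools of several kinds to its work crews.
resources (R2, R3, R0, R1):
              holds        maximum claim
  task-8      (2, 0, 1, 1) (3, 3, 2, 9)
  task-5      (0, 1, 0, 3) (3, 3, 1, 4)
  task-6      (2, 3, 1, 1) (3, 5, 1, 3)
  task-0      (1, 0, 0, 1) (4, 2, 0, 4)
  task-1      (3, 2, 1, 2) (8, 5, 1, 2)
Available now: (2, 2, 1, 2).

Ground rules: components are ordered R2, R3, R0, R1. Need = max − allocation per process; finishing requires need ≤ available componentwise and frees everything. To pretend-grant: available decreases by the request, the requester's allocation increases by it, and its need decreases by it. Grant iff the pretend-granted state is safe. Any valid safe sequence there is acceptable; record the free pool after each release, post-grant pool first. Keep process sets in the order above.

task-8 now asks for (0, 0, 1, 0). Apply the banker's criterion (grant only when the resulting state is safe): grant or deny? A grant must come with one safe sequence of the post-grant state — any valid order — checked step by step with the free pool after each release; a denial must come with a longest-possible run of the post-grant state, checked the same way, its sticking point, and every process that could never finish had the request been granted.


GRANT — the state after the grant stays safe, e.g. via task-6, task-5, task-0, task-1, task-8.
Key observation: post-grant, (2, 2, 0, 2) remains, and an order beginning with task-6 completes everyone.
Step-by-step check of the post-grant state:
  pool = (2, 2, 0, 2)
  run task-6 (needs (1, 2, 0, 2), free (2, 2, 0, 2)); after release of (2, 3, 1, 1) the pool is (4, 5, 1, 3)
  run task-5 (needs (3, 2, 1, 1), free (4, 5, 1, 3)); after release of (0, 1, 0, 3) the pool is (4, 6, 1, 6)
  run task-0 (needs (3, 2, 0, 3), free (4, 6, 1, 6)); after release of (1, 0, 0, 1) the pool is (5, 6, 1, 7)
  run task-1 (needs (5, 3, 0, 0), free (5, 6, 1, 7)); after release of (3, 2, 1, 2) the pool is (8, 8, 2, 9)
  run task-8 (needs (1, 3, 0, 8), free (8, 8, 2, 9)); after release of (2, 0, 2, 1) the pool is (10, 8, 4, 10)


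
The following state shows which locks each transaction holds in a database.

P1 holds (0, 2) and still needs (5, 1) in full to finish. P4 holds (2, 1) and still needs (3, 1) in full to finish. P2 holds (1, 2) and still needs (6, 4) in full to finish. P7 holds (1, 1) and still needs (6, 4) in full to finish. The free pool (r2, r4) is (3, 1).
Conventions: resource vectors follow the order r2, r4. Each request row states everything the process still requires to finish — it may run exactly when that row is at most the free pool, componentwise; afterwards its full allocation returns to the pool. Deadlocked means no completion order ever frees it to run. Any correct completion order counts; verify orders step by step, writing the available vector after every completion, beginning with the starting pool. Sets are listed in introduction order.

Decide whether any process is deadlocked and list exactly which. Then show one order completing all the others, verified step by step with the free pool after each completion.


Deadlocked: P2 and P7.
Key observation: r2 is the bottleneck — with P4, P1 done the pool holds (5, 4), short of every remaining need.
A valid finishing order for the others: P4, P1. Verifying each step:
  pool = (3, 1)
  P4: need (3, 1) fits (3, 1); releases (2, 1), pool now (5, 2)
  P1: need (5, 1) fits (5, 2); releases (0, 2), pool now (5, 4)
The stuck group stays short no matter what:
  P2 cannot run: need (6, 4) vs free (5, 4) (insufficient r2)
  P7 cannot run: need (6, 4) vs free (5, 4) (insufficient r2)


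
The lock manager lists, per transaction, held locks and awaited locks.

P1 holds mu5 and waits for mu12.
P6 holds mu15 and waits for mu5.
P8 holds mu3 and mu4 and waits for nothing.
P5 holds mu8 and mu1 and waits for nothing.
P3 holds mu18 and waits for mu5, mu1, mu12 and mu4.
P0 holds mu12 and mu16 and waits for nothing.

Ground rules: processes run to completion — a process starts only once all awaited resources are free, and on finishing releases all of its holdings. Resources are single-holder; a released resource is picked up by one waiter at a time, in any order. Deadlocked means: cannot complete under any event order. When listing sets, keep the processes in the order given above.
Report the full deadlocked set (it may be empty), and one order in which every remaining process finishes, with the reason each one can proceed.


Nothing here is deadlocked.
Key observation: the wait graph is acyclic; completion cascades from the unblocked processes through everyone else.
A valid finishing order for the others: P0, P1, P5, P6, P8, P3.
Step-by-step check:
  P0: no waits; runs immediately, freeing mu12 and mu16
  P1 waits on mu12 — all released -> runs and releases mu5
  P5: no waits; runs immediately, freeing mu8 and mu1
  P6 waits on mu5 — all released -> runs and releases mu15
  P8: no waits; runs immediately, freeing mu3 and mu4
  P3 waits on mu5, mu1, mu12 and mu4 — all released -> runs and releases mu18


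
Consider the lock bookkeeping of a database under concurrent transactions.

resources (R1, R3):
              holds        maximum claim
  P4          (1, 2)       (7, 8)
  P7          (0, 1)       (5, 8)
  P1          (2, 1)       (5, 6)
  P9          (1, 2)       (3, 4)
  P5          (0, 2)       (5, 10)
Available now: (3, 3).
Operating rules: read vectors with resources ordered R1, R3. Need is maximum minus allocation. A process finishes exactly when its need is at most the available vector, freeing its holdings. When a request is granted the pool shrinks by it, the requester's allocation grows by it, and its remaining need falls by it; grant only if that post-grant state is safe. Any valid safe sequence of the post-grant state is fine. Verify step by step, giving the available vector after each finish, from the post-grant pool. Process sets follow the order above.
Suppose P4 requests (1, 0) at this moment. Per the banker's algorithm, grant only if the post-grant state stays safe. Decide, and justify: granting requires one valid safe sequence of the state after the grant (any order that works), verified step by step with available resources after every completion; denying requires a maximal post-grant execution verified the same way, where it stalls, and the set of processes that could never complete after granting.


GRANT. The post-grant state is safe; one safe sequence: P9, P1, P4, P5, P7.
Key observation: the transfer keeps a workable pool ((2, 3)); P9 starts the safe sequence.
Step-by-step check of the post-grant state:
  pool = (2, 3)
  P9: need (2, 2) fits (2, 3); releases (1, 2), pool now (3, 5)
  P1: need (3, 5) fits (3, 5); releases (2, 1), pool now (5, 6)
  P4: need (5, 6) fits (5, 6); releases (2, 2), pool now (7, 8)
  P5: need (5, 8) fits (7, 8); releases (0, 2), pool now (7, 10)
  P7: need (5, 7) fits (7, 10); releases (0, 1), pool now (7, 11)


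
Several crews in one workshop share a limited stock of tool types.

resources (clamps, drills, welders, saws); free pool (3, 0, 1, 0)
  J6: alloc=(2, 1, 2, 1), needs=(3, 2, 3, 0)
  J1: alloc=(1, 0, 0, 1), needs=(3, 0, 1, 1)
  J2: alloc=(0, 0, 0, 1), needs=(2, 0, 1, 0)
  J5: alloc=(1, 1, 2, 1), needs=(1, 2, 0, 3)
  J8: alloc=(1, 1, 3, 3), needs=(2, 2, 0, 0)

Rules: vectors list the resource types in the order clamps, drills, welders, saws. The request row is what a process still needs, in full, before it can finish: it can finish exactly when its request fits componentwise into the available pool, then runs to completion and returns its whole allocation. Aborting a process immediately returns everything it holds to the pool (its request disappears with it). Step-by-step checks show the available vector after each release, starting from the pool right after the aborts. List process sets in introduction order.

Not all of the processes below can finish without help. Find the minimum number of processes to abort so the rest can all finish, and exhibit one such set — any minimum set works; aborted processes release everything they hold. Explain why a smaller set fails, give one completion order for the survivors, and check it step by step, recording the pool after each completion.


Minimum abort set: J6 and J8.
Key observation: the returned (3, 2, 5, 4) from J6 and J8 is what brings J5 — unrunnable before, under any order — into play at step 1.
Why nothing smaller works — every single abort fails: J6 alone leaves J5 blocked (short on drills); J1 alone leaves J6 blocked (short on drills and welders); J2 alone leaves J6 blocked (short on drills and welders); J5 alone leaves J6 blocked (short on drills); J8 alone leaves J6 blocked (short on drills).
Survivors finish in the order: J5, J1, J2. Step-by-step check (pool after the aborts first):
  pool = (6, 2, 6, 4)
  J5: need (1, 2, 0, 3) fits (6, 2, 6, 4); releases (1, 1, 2, 1), pool now (7, 3, 8, 5)
  J1: need (3, 0, 1, 1) fits (7, 3, 8, 5); releases (1, 0, 0, 1), pool now (8, 3, 8, 6)
  J2: need (2, 0, 1, 0) fits (8, 3, 8, 6); releases (0, 0, 0, 1), pool now (8, 3, 8, 7)


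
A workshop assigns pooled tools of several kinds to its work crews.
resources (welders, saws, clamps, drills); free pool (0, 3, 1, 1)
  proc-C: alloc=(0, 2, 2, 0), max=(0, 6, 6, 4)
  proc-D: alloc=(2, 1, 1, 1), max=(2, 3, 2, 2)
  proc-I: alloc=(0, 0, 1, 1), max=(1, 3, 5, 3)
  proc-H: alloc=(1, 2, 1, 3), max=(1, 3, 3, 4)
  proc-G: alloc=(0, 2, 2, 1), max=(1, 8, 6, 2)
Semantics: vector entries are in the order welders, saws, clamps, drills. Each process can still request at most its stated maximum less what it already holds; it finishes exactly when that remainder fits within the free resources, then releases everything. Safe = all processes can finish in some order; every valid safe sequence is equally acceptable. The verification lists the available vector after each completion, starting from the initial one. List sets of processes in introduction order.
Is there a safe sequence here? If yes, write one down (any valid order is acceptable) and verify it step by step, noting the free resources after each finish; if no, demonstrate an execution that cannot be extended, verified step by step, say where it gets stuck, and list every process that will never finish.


UNSAFE.
Key observation: the wall is clamps: completing proc-D, proc-H brings the pool only to (3, 6, 3, 5), and all the rest need more.
The run proc-D, proc-H cannot be extended any further. Step-by-step check:
  pool = (0, 3, 1, 1)
  run proc-D (needs (0, 2, 1, 1), free (0, 3, 1, 1)); after release of (2, 1, 1, 1) the pool is (2, 4, 2, 2)
  run proc-H (needs (0, 1, 2, 1), free (2, 4, 2, 2)); after release of (1, 2, 1, 3) the pool is (3, 6, 3, 5)
  proc-C cannot run: need (0, 4, 4, 4) vs free (3, 6, 3, 5) (insufficient clamps)
  proc-I cannot run: need (1, 3, 4, 2) vs free (3, 6, 3, 5) (insufficient clamps)
  proc-G cannot run: need (1, 6, 4, 1) vs free (3, 6, 3, 5) (insufficient clamps)
Permanently blocked: proc-C, proc-I and proc-G.


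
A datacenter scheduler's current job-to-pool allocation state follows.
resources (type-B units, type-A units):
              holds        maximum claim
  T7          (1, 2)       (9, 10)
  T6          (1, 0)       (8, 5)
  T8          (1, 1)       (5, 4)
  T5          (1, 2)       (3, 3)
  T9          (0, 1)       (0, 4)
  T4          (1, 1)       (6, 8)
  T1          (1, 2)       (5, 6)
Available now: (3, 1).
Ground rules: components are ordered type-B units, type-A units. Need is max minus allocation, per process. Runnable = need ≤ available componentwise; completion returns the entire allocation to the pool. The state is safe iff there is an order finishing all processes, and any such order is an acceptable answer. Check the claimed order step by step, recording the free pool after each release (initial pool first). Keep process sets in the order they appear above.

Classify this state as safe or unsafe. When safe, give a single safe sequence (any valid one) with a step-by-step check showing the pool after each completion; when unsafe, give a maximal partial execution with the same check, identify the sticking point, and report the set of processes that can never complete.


SAFE — a valid safe sequence is T5, T9, T1, T8, T4, T6, T7.
Key observation: the order's first zero-slack moment is T5 ((2, 1) needed, (3, 1) free — a requested resource with nothing to spare).
Step-by-step check:
  pool = (3, 1)
  T5: need (2, 1) fits (3, 1); releases (1, 2), pool now (4, 3)
  T9: need (0, 3) fits (4, 3); releases (0, 1), pool now (4, 4)
  T1: need (4, 4) fits (4, 4); releases (1, 2), pool now (5, 6)
  T8: need (4, 3) fits (5, 6); releases (1, 1), pool now (6, 7)
  T4: need (5, 7) fits (6, 7); releases (1, 1), pool now (7, 8)
  T6: need (7, 5) fits (7, 8); releases (1, 0), pool now (8, 8)
  T7: need (8, 8) fits (8, 8); releases (1, 2), pool now (9, 10)


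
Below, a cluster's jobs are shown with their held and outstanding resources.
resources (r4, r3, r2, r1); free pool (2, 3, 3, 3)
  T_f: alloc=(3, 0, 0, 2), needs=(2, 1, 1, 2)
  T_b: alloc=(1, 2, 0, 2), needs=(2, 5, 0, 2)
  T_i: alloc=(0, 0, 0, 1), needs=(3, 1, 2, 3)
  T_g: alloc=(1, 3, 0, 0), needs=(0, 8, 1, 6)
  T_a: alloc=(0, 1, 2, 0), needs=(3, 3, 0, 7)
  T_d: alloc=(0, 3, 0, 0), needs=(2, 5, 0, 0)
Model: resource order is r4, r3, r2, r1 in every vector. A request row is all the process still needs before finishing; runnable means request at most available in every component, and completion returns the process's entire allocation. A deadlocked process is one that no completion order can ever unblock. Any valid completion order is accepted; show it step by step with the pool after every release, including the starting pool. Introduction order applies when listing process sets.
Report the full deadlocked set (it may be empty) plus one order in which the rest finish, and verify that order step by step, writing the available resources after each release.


Deadlocked: T_b, T_g, T_a and T_d.
Key observation: after T_f, T_i the pool peaks at (5, 3, 3, 6), and each blocked process is short somewhere: T_b on r3; T_g on r3; T_a on r1; T_d on r3.
One completion order for the rest: T_f, T_i. Verifying each step:
  pool = (2, 3, 3, 3)
  T_f needs (2, 1, 1, 2) <= (2, 3, 3, 3) -> finishes; pool += (3, 0, 0, 2) = (5, 3, 3, 5)
  T_i needs (3, 1, 2, 3) <= (5, 3, 3, 5) -> finishes; pool += (0, 0, 0, 1) = (5, 3, 3, 6)
None of the blocked processes ever fits:
  blocked: T_b wants (2, 5, 0, 2), pool (5, 3, 3, 6) — not enough r3
  blocked: T_g wants (0, 8, 1, 6), pool (5, 3, 3, 6) — not enough r3
  blocked: T_a wants (3, 3, 0, 7), pool (5, 3, 3, 6) — not enough r1
  blocked: T_d wants (2, 5, 0, 0), pool (5, 3, 3, 6) — not enough r3


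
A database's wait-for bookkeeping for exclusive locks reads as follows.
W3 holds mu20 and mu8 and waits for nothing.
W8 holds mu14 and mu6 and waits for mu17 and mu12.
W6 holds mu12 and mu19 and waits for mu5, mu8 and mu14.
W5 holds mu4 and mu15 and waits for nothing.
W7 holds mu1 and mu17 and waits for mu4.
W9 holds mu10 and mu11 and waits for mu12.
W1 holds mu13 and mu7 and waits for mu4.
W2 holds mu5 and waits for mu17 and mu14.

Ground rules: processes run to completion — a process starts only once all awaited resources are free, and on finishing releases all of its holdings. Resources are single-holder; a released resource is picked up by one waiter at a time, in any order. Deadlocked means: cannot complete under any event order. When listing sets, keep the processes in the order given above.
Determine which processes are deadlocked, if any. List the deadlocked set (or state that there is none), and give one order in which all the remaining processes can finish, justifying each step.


The deadlocked set is W8, W6, W9 and W2.
Key observation: the cycle W8 -> W6 -> W8 can never break — each member waits on the next; W2 is caught in further circular waits and W9 waits into the deadlock from upstream.
The rest can finish in the order W3, W5, W1, W7.
Check, step by step:
  run W3 (it waits on nothing); releases mu20 and mu8
  run W5 (it waits on nothing); releases mu4 and mu15
  W1: everything it awaited (mu4) is free; runs, freeing mu13 and mu7
  W7: everything it awaited (mu4) is free; runs, freeing mu1 and mu17


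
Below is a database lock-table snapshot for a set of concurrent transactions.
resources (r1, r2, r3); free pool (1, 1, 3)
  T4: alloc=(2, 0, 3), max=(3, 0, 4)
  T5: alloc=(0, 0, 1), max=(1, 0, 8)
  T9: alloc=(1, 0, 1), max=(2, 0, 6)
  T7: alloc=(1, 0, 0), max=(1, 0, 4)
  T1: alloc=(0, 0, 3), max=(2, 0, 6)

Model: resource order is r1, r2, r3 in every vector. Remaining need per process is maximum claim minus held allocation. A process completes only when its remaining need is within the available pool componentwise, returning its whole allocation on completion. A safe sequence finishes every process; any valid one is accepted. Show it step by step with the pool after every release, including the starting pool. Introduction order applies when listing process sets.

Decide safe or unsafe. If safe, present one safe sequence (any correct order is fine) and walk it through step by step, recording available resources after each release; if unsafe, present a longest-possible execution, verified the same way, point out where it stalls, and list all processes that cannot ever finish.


SAFE. One safe sequence: T4, T1, T9, T5, T7.
Key observation: T4 marks the first exact bind of the order: its need (1, 0, 1) fits the free (1, 1, 3) with zero slack on a requested resource.
Step-by-step check:
  pool = (1, 1, 3)
  T4 needs (1, 0, 1) <= (1, 1, 3) -> finishes; pool += (2, 0, 3) = (3, 1, 6)
  T1 needs (2, 0, 3) <= (3, 1, 6) -> finishes; pool += (0, 0, 3) = (3, 1, 9)
  T9 needs (1, 0, 5) <= (3, 1, 9) -> finishes; pool += (1, 0, 1) = (4, 1, 10)
  T5 needs (1, 0, 7) <= (4, 1, 10) -> finishes; pool += (0, 0, 1) = (4, 1, 11)
  T7 needs (0, 0, 4) <= (4, 1, 11) -> finishes; pool += (1, 0, 0) = (5, 1, 11)


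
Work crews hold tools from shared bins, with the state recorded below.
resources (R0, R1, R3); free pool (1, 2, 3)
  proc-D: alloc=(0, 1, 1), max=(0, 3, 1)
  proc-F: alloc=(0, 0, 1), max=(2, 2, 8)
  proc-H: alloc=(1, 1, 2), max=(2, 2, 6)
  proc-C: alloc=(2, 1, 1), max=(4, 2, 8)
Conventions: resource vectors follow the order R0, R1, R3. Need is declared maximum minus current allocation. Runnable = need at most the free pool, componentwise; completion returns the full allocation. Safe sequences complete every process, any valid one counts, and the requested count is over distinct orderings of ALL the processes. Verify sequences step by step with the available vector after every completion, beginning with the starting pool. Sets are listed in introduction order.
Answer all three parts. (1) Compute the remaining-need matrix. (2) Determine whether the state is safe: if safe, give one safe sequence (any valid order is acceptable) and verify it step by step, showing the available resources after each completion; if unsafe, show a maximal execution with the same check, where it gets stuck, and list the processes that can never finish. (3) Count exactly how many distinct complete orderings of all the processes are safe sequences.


(1) Need matrix, components ordered R0, R1, R3:
  proc-D: (0, 2, 0)
  proc-F: (2, 2, 7)
  proc-H: (1, 1, 4)
  proc-C: (2, 1, 7)
(2) UNSAFE.
Key observation: after proc-D, proc-H complete, (2, 4, 6) is the best the pool ever gets, yet each leftover process wants more R3.
A maximal execution: proc-D, proc-H — then nothing else fits. Verifying each step:
  pool = (1, 2, 3)
  proc-D needs (0, 2, 0) <= (1, 2, 3) -> finishes; pool += (0, 1, 1) = (1, 3, 4)
  proc-H needs (1, 1, 4) <= (1, 3, 4) -> finishes; pool += (1, 1, 2) = (2, 4, 6)
  proc-F cannot run: need (2, 2, 7) vs free (2, 4, 6) (insufficient R3)
  proc-C cannot run: need (2, 1, 7) vs free (2, 4, 6) (insufficient R3)
Never able to finish: proc-F and proc-C.
(3) Precisely 0 of the possible complete orderings are safe sequences.
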